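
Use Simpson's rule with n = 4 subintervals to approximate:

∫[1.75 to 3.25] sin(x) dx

f(x) = sin(x)
a = 1.75, b = 3.25, n = 4
h = (b - a)/n = 0.375000

Simpson's rule: (h/3)[f(x₀) + 4f(x₁) + 2f(x₂) + ... + f(xₙ)]

x_0 = 1.7500, f(x_0) = 0.983986, coefficient = 1
x_1 = 2.1250, f(x_1) = 0.850320, coefficient = 4
x_2 = 2.5000, f(x_2) = 0.598472, coefficient = 2
x_3 = 2.8750, f(x_3) = 0.263446, coefficient = 4
x_4 = 3.2500, f(x_4) = -0.108195, coefficient = 1

I ≈ (0.375000/3) × 6.527798 = 0.815975
Exact value: 0.815884
Error: 0.000091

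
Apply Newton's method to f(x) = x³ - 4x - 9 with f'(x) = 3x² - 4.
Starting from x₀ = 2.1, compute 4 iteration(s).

f(x) = x³ - 4x - 9
f'(x) = 3x² - 4
x₀ = 2.1

Newton-Raphson formula: x_{n+1} = x_n - f(x_n)/f'(x_n)

Iteration 1:
  f(2.100000) = -8.139000
  f'(2.100000) = 9.230000
  x_1 = 2.100000 - (-8.139000)/9.230000 = 2.981798
Iteration 2:
  f(2.981798) = 5.584341
  f'(2.981798) = 22.673367
  x_2 = 2.981798 - 5.584341/22.673367 = 2.735503
Iteration 3:
  f(2.735503) = 0.527699
  f'(2.735503) = 18.448935
  x_3 = 2.735503 - 0.527699/18.448935 = 2.706900
Iteration 4:
  f(2.706900) = 0.006691
  f'(2.706900) = 17.981924
  x_4 = 2.706900 - 0.006691/17.981924 = 2.706528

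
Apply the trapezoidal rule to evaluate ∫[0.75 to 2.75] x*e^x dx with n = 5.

f(x) = x*e^x
a = 0.75, b = 2.75, n = 5
h = (b - a)/n = 0.400000

Trapezoidal rule: (h/2)[f(x₀) + 2f(x₁) + 2f(x₂) + ... + f(xₙ)]

x_0 = 0.7500, f(x_0) = 1.587750, coefficient = 1
x_1 = 1.1500, f(x_1) = 3.631922, coefficient = 2
x_2 = 1.5500, f(x_2) = 7.302779, coefficient = 2
x_3 = 1.9500, f(x_3) = 13.705941, coefficient = 2
x_4 = 2.3500, f(x_4) = 24.641089, coefficient = 2
x_5 = 2.7500, f(x_5) = 43.017238, coefficient = 1

I ≈ (0.400000/2) × 143.168448 = 28.633690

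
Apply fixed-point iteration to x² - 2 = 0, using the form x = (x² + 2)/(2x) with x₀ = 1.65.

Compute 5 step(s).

Equation: x² - 2 = 0
Fixed-point form: x = (x² + 2)/(2x)
x₀ = 1.65

x_1 = g(1.650000) = 1.431061
x_2 = g(1.431061) = 1.414313
x_3 = g(1.414313) = 1.414214
x_4 = g(1.414214) = 1.414214
x_5 = g(1.414214) = 1.414214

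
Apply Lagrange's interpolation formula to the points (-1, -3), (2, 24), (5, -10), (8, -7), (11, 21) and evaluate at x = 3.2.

Lagrange interpolation formula:
P(x) = Σ yᵢ × Lᵢ(x)
where Lᵢ(x) = Π_{j≠i} (x - xⱼ)/(xᵢ - xⱼ)

L_0(3.2) = (3.2 - 2)/(-1 - 2) × (3.2 - 5)/(-1 - 5) × (3.2 - 8)/(-1 - 8) × (3.2 - 11)/(-1 - 11) = -0.041600
L_1(3.2) = (3.2 - (-1))/(2 - (-1)) × (3.2 - 5)/(2 - 5) × (3.2 - 8)/(2 - 8) × (3.2 - 11)/(2 - 11) = 0.582400
L_2(3.2) = (3.2 - (-1))/(5 - (-1)) × (3.2 - 2)/(5 - 2) × (3.2 - 8)/(5 - 8) × (3.2 - 11)/(5 - 11) = 0.582400
L_3(3.2) = (3.2 - (-1))/(8 - (-1)) × (3.2 - 2)/(8 - 2) × (3.2 - 5)/(8 - 5) × (3.2 - 11)/(8 - 11) = -0.145600
L_4(3.2) = (3.2 - (-1))/(11 - (-1)) × (3.2 - 2)/(11 - 2) × (3.2 - 5)/(11 - 5) × (3.2 - 8)/(11 - 8) = 0.022400

P(3.2) = (-3)×L_0(3.2) + 24×L_1(3.2) + (-10)×L_2(3.2) + (-7)×L_3(3.2) + 21×L_4(3.2)
P(3.2) = 9.768000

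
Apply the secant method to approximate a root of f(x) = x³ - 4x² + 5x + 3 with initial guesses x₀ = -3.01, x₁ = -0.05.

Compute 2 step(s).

f(x) = x³ - 4x² + 5x + 3
x₀ = -3.01, x₁ = -0.05

Secant formula: x_{n+1} = x_n - f(x_n)(x_n - x_{n-1})/(f(x_n) - f(x_{n-1}))

Iteration 1:
  f(-3.010000) = -75.561301
  f(-0.050000) = 2.739875
  x_2 = -0.050000 - 2.739875×(-0.050000 - (-3.010000))/(2.739875 - (-75.561301))
       = -0.153575
Iteration 2:
  f(-0.050000) = 2.739875
  f(-0.153575) = 2.134163
  x_3 = -0.153575 - 2.134163×(-0.153575 - (-0.050000))/(2.134163 - 2.739875)
       = -0.518510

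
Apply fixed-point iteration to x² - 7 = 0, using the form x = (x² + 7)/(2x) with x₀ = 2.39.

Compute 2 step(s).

Equation: x² - 7 = 0
Fixed-point form: x = (x² + 7)/(2x)
x₀ = 2.39

x_1 = g(2.390000) = 2.659435
x_2 = g(2.659435) = 2.645787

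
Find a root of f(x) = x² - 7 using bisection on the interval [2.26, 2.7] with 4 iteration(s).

f(x) = x² - 7
Initial interval: [2.26, 2.7]

Iteration 1:
  c_1 = (2.260000 + 2.700000)/2 = 2.480000
  f(c_1) = f(2.480000) = -0.849600
  f(a) × f(c) ≥ 0, new interval: [2.480000, 2.700000]
Iteration 2:
  c_2 = (2.480000 + 2.700000)/2 = 2.590000
  f(c_2) = f(2.590000) = -0.291900
  f(a) × f(c) ≥ 0, new interval: [2.590000, 2.700000]
Iteration 3:
  c_3 = (2.590000 + 2.700000)/2 = 2.645000
  f(c_3) = f(2.645000) = -0.003975
  f(a) × f(c) ≥ 0, new interval: [2.645000, 2.700000]
Iteration 4:
  c_4 = (2.645000 + 2.700000)/2 = 2.672500
  f(c_4) = f(2.672500) = 0.142256
  f(a) × f(c) < 0, new interval: [2.645000, 2.672500]

After 4 iteration(s), the approximation is c_4 = 2.672500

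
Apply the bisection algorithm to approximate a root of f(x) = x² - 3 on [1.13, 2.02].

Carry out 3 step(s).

f(x) = x² - 3
Initial interval: [1.13, 2.02]

Iteration 1:
  c_1 = (1.130000 + 2.020000)/2 = 1.575000
  f(c_1) = f(1.575000) = -0.519375
  f(a) × f(c) ≥ 0, new interval: [1.575000, 2.020000]
Iteration 2:
  c_2 = (1.575000 + 2.020000)/2 = 1.797500
  f(c_2) = f(1.797500) = 0.231006
  f(a) × f(c) < 0, new interval: [1.575000, 1.797500]
Iteration 3:
  c_3 = (1.575000 + 1.797500)/2 = 1.686250
  f(c_3) = f(1.686250) = -0.156561
  f(a) × f(c) ≥ 0, new interval: [1.686250, 1.797500]

After 3 iteration(s), the approximation is c_3 = 1.686250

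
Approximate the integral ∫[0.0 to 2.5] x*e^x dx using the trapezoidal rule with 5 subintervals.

f(x) = x*e^x
a = 0.0, b = 2.5, n = 5
h = (b - a)/n = 0.500000

Trapezoidal rule: (h/2)[f(x₀) + 2f(x₁) + 2f(x₂) + ... + f(xₙ)]

x_0 = 0.0000, f(x_0) = 0.000000, coefficient = 1
x_1 = 0.5000, f(x_1) = 0.824361, coefficient = 2
x_2 = 1.0000, f(x_2) = 2.718282, coefficient = 2
x_3 = 1.5000, f(x_3) = 6.722534, coefficient = 2
x_4 = 2.0000, f(x_4) = 14.778112, coefficient = 2
x_5 = 2.5000, f(x_5) = 30.456235, coefficient = 1

I ≈ (0.500000/2) × 80.542811 = 20.135703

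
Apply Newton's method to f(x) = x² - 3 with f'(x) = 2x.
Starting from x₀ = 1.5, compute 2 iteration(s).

f(x) = x² - 3
f'(x) = 2x
x₀ = 1.5

Newton-Raphson formula: x_{n+1} = x_n - f(x_n)/f'(x_n)

Iteration 1:
  f(1.500000) = -0.750000
  f'(1.500000) = 3.000000
  x_1 = 1.500000 - (-0.750000)/3.000000 = 1.750000
Iteration 2:
  f(1.750000) = 0.062500
  f'(1.750000) = 3.500000
  x_2 = 1.750000 - 0.062500/3.500000 = 1.732143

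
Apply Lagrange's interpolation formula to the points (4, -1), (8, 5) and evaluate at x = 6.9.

Lagrange interpolation formula:
P(x) = Σ yᵢ × Lᵢ(x)
where Lᵢ(x) = Π_{j≠i} (x - xⱼ)/(xᵢ - xⱼ)

L_0(6.9) = (6.9 - 8)/(4 - 8) = 0.275000
L_1(6.9) = (6.9 - 4)/(8 - 4) = 0.725000

P(6.9) = (-1)×L_0(6.9) + 5×L_1(6.9)
P(6.9) = 3.350000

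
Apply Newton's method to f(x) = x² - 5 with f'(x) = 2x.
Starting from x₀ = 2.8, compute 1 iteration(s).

f(x) = x² - 5
f'(x) = 2x
x₀ = 2.8

Newton-Raphson formula: x_{n+1} = x_n - f(x_n)/f'(x_n)

Iteration 1:
  f(2.800000) = 2.840000
  f'(2.800000) = 5.600000
  x_1 = 2.800000 - 2.840000/5.600000 = 2.292857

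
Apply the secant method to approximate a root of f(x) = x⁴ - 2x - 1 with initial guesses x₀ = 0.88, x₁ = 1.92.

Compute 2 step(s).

f(x) = x⁴ - 2x - 1
x₀ = 0.88, x₁ = 1.92

Secant formula: x_{n+1} = x_n - f(x_n)(x_n - x_{n-1})/(f(x_n) - f(x_{n-1}))

Iteration 1:
  f(0.880000) = -2.160305
  f(1.920000) = 8.749545
  x_2 = 1.920000 - 8.749545×(1.920000 - 0.880000)/(8.749545 - (-2.160305))
       = 1.085935
Iteration 2:
  f(1.920000) = 8.749545
  f(1.085935) = -1.781229
  x_3 = 1.085935 - (-1.781229)×(1.085935 - 1.920000)/(-1.781229 - 8.749545)
       = 1.227013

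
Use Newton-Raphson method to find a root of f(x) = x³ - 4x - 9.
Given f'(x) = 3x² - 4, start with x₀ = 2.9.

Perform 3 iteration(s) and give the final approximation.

f(x) = x³ - 4x - 9
f'(x) = 3x² - 4
x₀ = 2.9

Newton-Raphson formula: x_{n+1} = x_n - f(x_n)/f'(x_n)

Iteration 1:
  f(2.900000) = 3.789000
  f'(2.900000) = 21.230000
  x_1 = 2.900000 - 3.789000/21.230000 = 2.721526
Iteration 2:
  f(2.721526) = 0.271435
  f'(2.721526) = 18.220114
  x_2 = 2.721526 - 0.271435/18.220114 = 2.706629
Iteration 3:
  f(2.706629) = 0.001809
  f'(2.706629) = 17.977515
  x_3 = 2.706629 - 0.001809/17.977515 = 2.706528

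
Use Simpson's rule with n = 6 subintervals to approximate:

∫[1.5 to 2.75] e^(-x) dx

f(x) = e^(-x)
a = 1.5, b = 2.75, n = 6
h = (b - a)/n = 0.208333

Simpson's rule: (h/3)[f(x₀) + 4f(x₁) + 2f(x₂) + ... + f(xₙ)]

x_0 = 1.5000, f(x_0) = 0.223130, coefficient = 1
x_1 = 1.7083, f(x_1) = 0.181167, coefficient = 4
x_2 = 1.9167, f(x_2) = 0.147096, coefficient = 2
x_3 = 2.1250, f(x_3) = 0.119433, coefficient = 4
x_4 = 2.3333, f(x_4) = 0.096972, coefficient = 2
x_5 = 2.5417, f(x_5) = 0.078735, coefficient = 4
x_6 = 2.7500, f(x_6) = 0.063928, coefficient = 1

I ≈ (0.208333/3) × 2.292537 = 0.159204
Exact value: 0.159202
Error: 0.000002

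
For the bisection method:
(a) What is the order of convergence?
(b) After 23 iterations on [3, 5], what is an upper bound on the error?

(a) Bisection has linear (order 1) convergence; the error is halved each step.

(b) Error bound = (b-a)/2^n = (5 - 3)/2^{23}
    = 2/2^{23}

(a) 1 (linear); (b) error ≤ 2.38e-07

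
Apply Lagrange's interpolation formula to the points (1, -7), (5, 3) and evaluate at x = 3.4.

Lagrange interpolation formula:
P(x) = Σ yᵢ × Lᵢ(x)
where Lᵢ(x) = Π_{j≠i} (x - xⱼ)/(xᵢ - xⱼ)

L_0(3.4) = (3.4 - 5)/(1 - 5) = 0.400000
L_1(3.4) = (3.4 - 1)/(5 - 1) = 0.600000

P(3.4) = (-7)×L_0(3.4) + 3×L_1(3.4)
P(3.4) = -1.000000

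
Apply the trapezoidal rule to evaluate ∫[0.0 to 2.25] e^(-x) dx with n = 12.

f(x) = e^(-x)
a = 0.0, b = 2.25, n = 12
h = (b - a)/n = 0.187500

Trapezoidal rule: (h/2)[f(x₀) + 2f(x₁) + 2f(x₂) + ... + f(xₙ)]

x_0 = 0.0000, f(x_0) = 1.000000, coefficient = 1
x_1 = 0.1875, f(x_1) = 0.829029, coefficient = 2
x_2 = 0.3750, f(x_2) = 0.687289, coefficient = 2
x_3 = 0.5625, f(x_3) = 0.569783, coefficient = 2
x_4 = 0.7500, f(x_4) = 0.472367, coefficient = 2
x_5 = 0.9375, f(x_5) = 0.391606, coefficient = 2
x_6 = 1.1250, f(x_6) = 0.324652, coefficient = 2
x_7 = 1.3125, f(x_7) = 0.269146, coefficient = 2
x_8 = 1.5000, f(x_8) = 0.223130, coefficient = 2
x_9 = 1.6875, f(x_9) = 0.184981, coefficient = 2
x_10 = 1.8750, f(x_10) = 0.153355, coefficient = 2
x_11 = 2.0625, f(x_11) = 0.127136, coefficient = 2
x_12 = 2.2500, f(x_12) = 0.105399, coefficient = 1

I ≈ (0.187500/2) × 9.570348 = 0.897220
Exact value: 0.894601
Error: 0.002619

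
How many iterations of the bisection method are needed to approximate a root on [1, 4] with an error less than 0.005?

We need (b-a)/2^n ≤ 0.005
(4 - 1)/2^n ≤ 0.005
3/2^n ≤ 0.005
2^n ≥ 600
n ≥ log₂(600) = 9.23
n ≥ 10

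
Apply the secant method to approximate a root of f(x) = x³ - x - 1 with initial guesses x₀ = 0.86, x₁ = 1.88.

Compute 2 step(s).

f(x) = x³ - x - 1
x₀ = 0.86, x₁ = 1.88

Secant formula: x_{n+1} = x_n - f(x_n)(x_n - x_{n-1})/(f(x_n) - f(x_{n-1}))

Iteration 1:
  f(0.860000) = -1.223944
  f(1.880000) = 3.764672
  x_2 = 1.880000 - 3.764672×(1.880000 - 0.860000)/(3.764672 - (-1.223944))
       = 1.110254
Iteration 2:
  f(1.880000) = 3.764672
  f(1.110254) = -0.741683
  x_3 = 1.110254 - (-0.741683)×(1.110254 - 1.880000)/(-0.741683 - 3.764672)
       = 1.236944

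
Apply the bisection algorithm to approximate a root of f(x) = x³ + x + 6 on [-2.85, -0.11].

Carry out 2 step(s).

f(x) = x³ + x + 6
Initial interval: [-2.85, -0.11]

Iteration 1:
  c_1 = (-2.850000 + (-0.110000))/2 = -1.480000
  f(c_1) = f(-1.480000) = 1.278208
  f(a) × f(c) < 0, new interval: [-2.850000, -1.480000]
Iteration 2:
  c_2 = (-2.850000 + (-1.480000))/2 = -2.165000
  f(c_2) = f(-2.165000) = -6.312842
  f(a) × f(c) ≥ 0, new interval: [-2.165000, -1.480000]

After 2 iteration(s), the approximation is c_2 = -2.165000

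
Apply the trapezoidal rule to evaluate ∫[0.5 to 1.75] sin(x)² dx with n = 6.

f(x) = sin(x)²
a = 0.5, b = 1.75, n = 6
h = (b - a)/n = 0.208333

Trapezoidal rule: (h/2)[f(x₀) + 2f(x₁) + 2f(x₂) + ... + f(xₙ)]

x_0 = 0.5000, f(x_0) = 0.229849, coefficient = 1
x_1 = 0.7083, f(x_1) = 0.423240, coefficient = 2
x_2 = 0.9167, f(x_2) = 0.629766, coefficient = 2
x_3 = 1.1250, f(x_3) = 0.814087, coefficient = 2
x_4 = 1.3333, f(x_4) = 0.944663, coefficient = 2
x_5 = 1.5417, f(x_5) = 0.999152, coefficient = 2
x_6 = 1.7500, f(x_6) = 0.968228, coefficient = 1

I ≈ (0.208333/2) × 8.819892 = 0.918739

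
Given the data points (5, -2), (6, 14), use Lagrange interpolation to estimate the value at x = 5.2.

Lagrange interpolation formula:
P(x) = Σ yᵢ × Lᵢ(x)
where Lᵢ(x) = Π_{j≠i} (x - xⱼ)/(xᵢ - xⱼ)

L_0(5.2) = (5.2 - 6)/(5 - 6) = 0.800000
L_1(5.2) = (5.2 - 5)/(6 - 5) = 0.200000

P(5.2) = (-2)×L_0(5.2) + 14×L_1(5.2)
P(5.2) = 1.200000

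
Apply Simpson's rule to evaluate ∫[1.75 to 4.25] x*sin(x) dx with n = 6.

f(x) = x*sin(x)
a = 1.75, b = 4.25, n = 6
h = (b - a)/n = 0.416667

Simpson's rule: (h/3)[f(x₀) + 4f(x₁) + 2f(x₂) + ... + f(xₙ)]

x_0 = 1.7500, f(x_0) = 1.721975, coefficient = 1
x_1 = 2.1667, f(x_1) = 1.793264, coefficient = 4
x_2 = 2.5833, f(x_2) = 1.368419, coefficient = 2
x_3 = 3.0000, f(x_3) = 0.423360, coefficient = 4
x_4 = 3.4167, f(x_4) = -0.928029, coefficient = 2
x_5 = 3.8333, f(x_5) = -2.445202, coefficient = 4
x_6 = 4.2500, f(x_6) = -3.803705, coefficient = 1

I ≈ (0.416667/3) × -2.115259 = -0.293786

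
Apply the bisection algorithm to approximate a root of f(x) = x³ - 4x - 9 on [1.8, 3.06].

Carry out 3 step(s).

f(x) = x³ - 4x - 9
Initial interval: [1.8, 3.06]

Iteration 1:
  c_1 = (1.800000 + 3.060000)/2 = 2.430000
  f(c_1) = f(2.430000) = -4.371093
  f(a) × f(c) ≥ 0, new interval: [2.430000, 3.060000]
Iteration 2:
  c_2 = (2.430000 + 3.060000)/2 = 2.745000
  f(c_2) = f(2.745000) = 0.703644
  f(a) × f(c) < 0, new interval: [2.430000, 2.745000]
Iteration 3:
  c_3 = (2.430000 + 2.745000)/2 = 2.587500
  f(c_3) = f(2.587500) = -2.026283
  f(a) × f(c) ≥ 0, new interval: [2.587500, 2.745000]

After 3 iteration(s), the approximation is c_3 = 2.587500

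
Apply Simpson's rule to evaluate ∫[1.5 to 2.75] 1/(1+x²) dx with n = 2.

f(x) = 1/(1+x²)
a = 1.5, b = 2.75, n = 2
h = (b - a)/n = 0.625000

Simpson's rule: (h/3)[f(x₀) + 4f(x₁) + 2f(x₂) + ... + f(xₙ)]

x_0 = 1.5000, f(x_0) = 0.307692, coefficient = 1
x_1 = 2.1250, f(x_1) = 0.181303, coefficient = 4
x_2 = 2.7500, f(x_2) = 0.116788, coefficient = 1

I ≈ (0.625000/3) × 1.149693 = 0.239519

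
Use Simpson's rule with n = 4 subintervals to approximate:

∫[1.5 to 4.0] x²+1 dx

f(x) = x²+1
a = 1.5, b = 4.0, n = 4
h = (b - a)/n = 0.625000

Simpson's rule: (h/3)[f(x₀) + 4f(x₁) + 2f(x₂) + ... + f(xₙ)]

x_0 = 1.5000, f(x_0) = 3.250000, coefficient = 1
x_1 = 2.1250, f(x_1) = 5.515625, coefficient = 4
x_2 = 2.7500, f(x_2) = 8.562500, coefficient = 2
x_3 = 3.3750, f(x_3) = 12.390625, coefficient = 4
x_4 = 4.0000, f(x_4) = 17.000000, coefficient = 1

I ≈ (0.625000/3) × 109.000000 = 22.708333
Exact value: 22.708333
Error: 0.000000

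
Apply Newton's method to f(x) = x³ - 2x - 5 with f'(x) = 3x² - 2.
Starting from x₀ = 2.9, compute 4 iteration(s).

f(x) = x³ - 2x - 5
f'(x) = 3x² - 2
x₀ = 2.9

Newton-Raphson formula: x_{n+1} = x_n - f(x_n)/f'(x_n)

Iteration 1:
  f(2.900000) = 13.589000
  f'(2.900000) = 23.230000
  x_1 = 2.900000 - 13.589000/23.230000 = 2.315024
Iteration 2:
  f(2.315024) = 2.776939
  f'(2.315024) = 14.078004
  x_2 = 2.315024 - 2.776939/14.078004 = 2.117770
Iteration 3:
  f(2.117770) = 0.262551
  f'(2.117770) = 11.454848
  x_3 = 2.117770 - 0.262551/11.454848 = 2.094849
Iteration 4:
  f(2.094849) = 0.003326
  f'(2.094849) = 11.165182
  x_4 = 2.094849 - 0.003326/11.165182 = 2.094552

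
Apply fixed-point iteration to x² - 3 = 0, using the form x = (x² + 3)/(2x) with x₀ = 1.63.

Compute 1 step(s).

Equation: x² - 3 = 0
Fixed-point form: x = (x² + 3)/(2x)
x₀ = 1.63

x_1 = g(1.630000) = 1.735245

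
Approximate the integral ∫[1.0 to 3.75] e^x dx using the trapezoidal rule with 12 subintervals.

f(x) = e^x
a = 1.0, b = 3.75, n = 12
h = (b - a)/n = 0.229167

Trapezoidal rule: (h/2)[f(x₀) + 2f(x₁) + 2f(x₂) + ... + f(xₙ)]

x_0 = 1.0000, f(x_0) = 2.718282, coefficient = 1
x_1 = 1.2292, f(x_1) = 3.418380, coefficient = 2
x_2 = 1.4583, f(x_2) = 4.298789, coefficient = 2
x_3 = 1.6875, f(x_3) = 5.405949, coefficient = 2
x_4 = 1.9167, f(x_4) = 6.798260, coefficient = 2
x_5 = 2.1458, f(x_5) = 8.549163, coefficient = 2
x_6 = 2.3750, f(x_6) = 10.751013, coefficient = 2
x_7 = 2.6042, f(x_7) = 13.519954, coefficient = 2
x_8 = 2.8333, f(x_8) = 17.002040, coefficient = 2
x_9 = 3.0625, f(x_9) = 21.380943, coefficient = 2
x_10 = 3.2917, f(x_10) = 26.887639, coefficient = 2
x_11 = 3.5208, f(x_11) = 33.812594, coefficient = 2
x_12 = 3.7500, f(x_12) = 42.521082, coefficient = 1

I ≈ (0.229167/2) × 348.888809 = 39.976843
Exact value: 39.802800
Error: 0.174043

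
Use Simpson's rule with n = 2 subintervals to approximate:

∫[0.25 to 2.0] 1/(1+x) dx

f(x) = 1/(1+x)
a = 0.25, b = 2.0, n = 2
h = (b - a)/n = 0.875000

Simpson's rule: (h/3)[f(x₀) + 4f(x₁) + 2f(x₂) + ... + f(xₙ)]

x_0 = 0.2500, f(x_0) = 0.800000, coefficient = 1
x_1 = 1.1250, f(x_1) = 0.470588, coefficient = 4
x_2 = 2.0000, f(x_2) = 0.333333, coefficient = 1

I ≈ (0.875000/3) × 3.015686 = 0.879575
Exact value: 0.875469
Error: 0.004106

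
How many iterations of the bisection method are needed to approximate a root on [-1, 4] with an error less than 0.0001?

We need (b-a)/2^n ≤ 0.0001
(4 - (-1))/2^n ≤ 0.0001
5/2^n ≤ 0.0001
2^n ≥ 50000
n ≥ log₂(50000) = 15.61
n ≥ 16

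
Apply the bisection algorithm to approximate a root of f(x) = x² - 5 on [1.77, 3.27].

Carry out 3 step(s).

f(x) = x² - 5
Initial interval: [1.77, 3.27]

Iteration 1:
  c_1 = (1.770000 + 3.270000)/2 = 2.520000
  f(c_1) = f(2.520000) = 1.350400
  f(a) × f(c) < 0, new interval: [1.770000, 2.520000]
Iteration 2:
  c_2 = (1.770000 + 2.520000)/2 = 2.145000
  f(c_2) = f(2.145000) = -0.398975
  f(a) × f(c) ≥ 0, new interval: [2.145000, 2.520000]
Iteration 3:
  c_3 = (2.145000 + 2.520000)/2 = 2.332500
  f(c_3) = f(2.332500) = 0.440556
  f(a) × f(c) < 0, new interval: [2.145000, 2.332500]

After 3 iteration(s), the approximation is c_3 = 2.332500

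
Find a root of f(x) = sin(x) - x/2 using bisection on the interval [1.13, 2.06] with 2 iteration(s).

f(x) = sin(x) - x/2
Initial interval: [1.13, 2.06]

Iteration 1:
  c_1 = (1.130000 + 2.060000)/2 = 1.595000
  f(c_1) = f(1.595000) = 0.202207
  f(a) × f(c) ≥ 0, new interval: [1.595000, 2.060000]
Iteration 2:
  c_2 = (1.595000 + 2.060000)/2 = 1.827500
  f(c_2) = f(1.827500) = 0.053482
  f(a) × f(c) ≥ 0, new interval: [1.827500, 2.060000]

After 2 iteration(s), the approximation is c_2 = 1.827500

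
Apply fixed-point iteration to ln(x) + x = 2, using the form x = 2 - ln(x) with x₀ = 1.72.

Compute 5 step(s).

Equation: ln(x) + x = 2
Fixed-point form: x = 2 - ln(x)
x₀ = 1.72

x_1 = g(1.720000) = 1.457676
x_2 = g(1.457676) = 1.623157
x_3 = g(1.623157) = 1.515627
x_4 = g(1.515627) = 1.584171
x_5 = g(1.584171) = 1.539939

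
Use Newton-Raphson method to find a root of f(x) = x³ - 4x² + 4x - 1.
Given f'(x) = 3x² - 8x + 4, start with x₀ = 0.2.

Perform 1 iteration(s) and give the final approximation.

f(x) = x³ - 4x² + 4x - 1
f'(x) = 3x² - 8x + 4
x₀ = 0.2

Newton-Raphson formula: x_{n+1} = x_n - f(x_n)/f'(x_n)

Iteration 1:
  f(0.200000) = -0.352000
  f'(0.200000) = 2.520000
  x_1 = 0.200000 - (-0.352000)/2.520000 = 0.339683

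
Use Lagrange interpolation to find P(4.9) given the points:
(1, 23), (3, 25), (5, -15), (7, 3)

Lagrange interpolation formula:
P(x) = Σ yᵢ × Lᵢ(x)
where Lᵢ(x) = Π_{j≠i} (x - xⱼ)/(xᵢ - xⱼ)

L_0(4.9) = (4.9 - 3)/(1 - 3) × (4.9 - 5)/(1 - 5) × (4.9 - 7)/(1 - 7) = -0.008312
L_1(4.9) = (4.9 - 1)/(3 - 1) × (4.9 - 5)/(3 - 5) × (4.9 - 7)/(3 - 7) = 0.051187
L_2(4.9) = (4.9 - 1)/(5 - 1) × (4.9 - 3)/(5 - 3) × (4.9 - 7)/(5 - 7) = 0.972563
L_3(4.9) = (4.9 - 1)/(7 - 1) × (4.9 - 3)/(7 - 3) × (4.9 - 5)/(7 - 5) = -0.015437

P(4.9) = 23×L_0(4.9) + 25×L_1(4.9) + (-15)×L_2(4.9) + 3×L_3(4.9)
P(4.9) = -13.546250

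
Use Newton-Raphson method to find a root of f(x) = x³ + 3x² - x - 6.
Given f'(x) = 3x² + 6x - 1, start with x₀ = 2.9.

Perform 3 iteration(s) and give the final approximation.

f(x) = x³ + 3x² - x - 6
f'(x) = 3x² + 6x - 1
x₀ = 2.9

Newton-Raphson formula: x_{n+1} = x_n - f(x_n)/f'(x_n)

Iteration 1:
  f(2.900000) = 40.719000
  f'(2.900000) = 41.630000
  x_1 = 2.900000 - 40.719000/41.630000 = 1.921883
Iteration 2:
  f(1.921883) = 10.257758
  f'(1.921883) = 21.612205
  x_2 = 1.921883 - 10.257758/21.612205 = 1.447255
Iteration 3:
  f(1.447255) = 1.867733
  f'(1.447255) = 13.967175
  x_3 = 1.447255 - 1.867733/13.967175 = 1.313532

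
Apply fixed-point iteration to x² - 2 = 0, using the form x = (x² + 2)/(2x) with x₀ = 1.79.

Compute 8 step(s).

Equation: x² - 2 = 0
Fixed-point form: x = (x² + 2)/(2x)
x₀ = 1.79

x_1 = g(1.790000) = 1.453659
x_2 = g(1.453659) = 1.414749
x_3 = g(1.414749) = 1.414214
x_4 = g(1.414214) = 1.414214
x_5 = g(1.414214) = 1.414214
x_6 = g(1.414214) = 1.414214
x_7 = g(1.414214) = 1.414214
x_8 = g(1.414214) = 1.414214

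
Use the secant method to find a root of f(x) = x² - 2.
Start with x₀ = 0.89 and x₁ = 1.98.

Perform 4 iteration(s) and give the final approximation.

f(x) = x² - 2
x₀ = 0.89, x₁ = 1.98

Secant formula: x_{n+1} = x_n - f(x_n)(x_n - x_{n-1})/(f(x_n) - f(x_{n-1}))

Iteration 1:
  f(0.890000) = -1.207900
  f(1.980000) = 1.920400
  x_2 = 1.980000 - 1.920400×(1.980000 - 0.890000)/(1.920400 - (-1.207900))
       = 1.310871
Iteration 2:
  f(1.980000) = 1.920400
  f(1.310871) = -0.281617
  x_3 = 1.310871 - (-0.281617)×(1.310871 - 1.980000)/(-0.281617 - 1.920400)
       = 1.396446
Iteration 3:
  f(1.310871) = -0.281617
  f(1.396446) = -0.049938
  x_4 = 1.396446 - (-0.049938)×(1.396446 - 1.310871)/(-0.049938 - (-0.281617))
       = 1.414892
Iteration 4:
  f(1.396446) = -0.049938
  f(1.414892) = 0.001919
  x_5 = 1.414892 - 0.001919×(1.414892 - 1.396446)/(0.001919 - (-0.049938))
       = 1.414209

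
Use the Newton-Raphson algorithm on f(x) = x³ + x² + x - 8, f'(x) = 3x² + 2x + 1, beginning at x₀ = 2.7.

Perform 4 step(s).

f(x) = x³ + x² + x - 8
f'(x) = 3x² + 2x + 1
x₀ = 2.7

Newton-Raphson formula: x_{n+1} = x_n - f(x_n)/f'(x_n)

Iteration 1:
  f(2.700000) = 21.673000
  f'(2.700000) = 28.270000
  x_1 = 2.700000 - 21.673000/28.270000 = 1.933357
Iteration 2:
  f(1.933357) = 4.897861
  f'(1.933357) = 16.080321
  x_2 = 1.933357 - 4.897861/16.080321 = 1.628770
Iteration 3:
  f(1.628770) = 0.602608
  f'(1.628770) = 12.216211
  x_3 = 1.628770 - 0.602608/12.216211 = 1.579441
Iteration 4:
  f(1.579441) = 0.014203
  f'(1.579441) = 11.642785
  x_4 = 1.579441 - 0.014203/11.642785 = 1.578221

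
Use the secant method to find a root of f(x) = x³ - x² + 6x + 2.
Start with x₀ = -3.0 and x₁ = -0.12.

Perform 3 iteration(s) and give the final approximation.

f(x) = x³ - x² + 6x + 2
x₀ = -3.0, x₁ = -0.12

Secant formula: x_{n+1} = x_n - f(x_n)(x_n - x_{n-1})/(f(x_n) - f(x_{n-1}))

Iteration 1:
  f(-3.000000) = -52.000000
  f(-0.120000) = 1.263872
  x_2 = -0.120000 - 1.263872×(-0.120000 - (-3.000000))/(1.263872 - (-52.000000))
       = -0.188338
Iteration 2:
  f(-0.120000) = 1.263872
  f(-0.188338) = 0.827820
  x_3 = -0.188338 - 0.827820×(-0.188338 - (-0.120000))/(0.827820 - 1.263872)
       = -0.318074
Iteration 3:
  f(-0.188338) = 0.827820
  f(-0.318074) = -0.041794
  x_4 = -0.318074 - (-0.041794)×(-0.318074 - (-0.188338))/(-0.041794 - 0.827820)
       = -0.311839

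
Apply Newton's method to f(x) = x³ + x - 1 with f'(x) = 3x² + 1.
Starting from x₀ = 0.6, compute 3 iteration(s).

f(x) = x³ + x - 1
f'(x) = 3x² + 1
x₀ = 0.6

Newton-Raphson formula: x_{n+1} = x_n - f(x_n)/f'(x_n)

Iteration 1:
  f(0.600000) = -0.184000
  f'(0.600000) = 2.080000
  x_1 = 0.600000 - (-0.184000)/2.080000 = 0.688462
Iteration 2:
  f(0.688462) = 0.014778
  f'(0.688462) = 2.421938
  x_2 = 0.688462 - 0.014778/2.421938 = 0.682360
Iteration 3:
  f(0.682360) = 0.000077
  f'(0.682360) = 2.396845
  x_3 = 0.682360 - 0.000077/2.396845 = 0.682328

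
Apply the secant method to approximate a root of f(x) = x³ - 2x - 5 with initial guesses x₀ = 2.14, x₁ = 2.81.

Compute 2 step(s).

f(x) = x³ - 2x - 5
x₀ = 2.14, x₁ = 2.81

Secant formula: x_{n+1} = x_n - f(x_n)(x_n - x_{n-1})/(f(x_n) - f(x_{n-1}))

Iteration 1:
  f(2.140000) = 0.520344
  f(2.810000) = 11.568041
  x_2 = 2.810000 - 11.568041×(2.810000 - 2.140000)/(11.568041 - 0.520344)
       = 2.108443
Iteration 2:
  f(2.810000) = 11.568041
  f(2.108443) = 0.156266
  x_3 = 2.108443 - 0.156266×(2.108443 - 2.810000)/(0.156266 - 11.568041)
       = 2.098836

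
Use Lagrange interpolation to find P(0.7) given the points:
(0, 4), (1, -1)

Lagrange interpolation formula:
P(x) = Σ yᵢ × Lᵢ(x)
where Lᵢ(x) = Π_{j≠i} (x - xⱼ)/(xᵢ - xⱼ)

L_0(0.7) = (0.7 - 1)/(0 - 1) = 0.300000
L_1(0.7) = (0.7 - 0)/(1 - 0) = 0.700000

P(0.7) = 4×L_0(0.7) + (-1)×L_1(0.7)
P(0.7) = 0.500000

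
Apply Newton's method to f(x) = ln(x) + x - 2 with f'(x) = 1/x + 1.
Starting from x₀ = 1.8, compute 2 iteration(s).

f(x) = ln(x) + x - 2
f'(x) = 1/x + 1
x₀ = 1.8

Newton-Raphson formula: x_{n+1} = x_n - f(x_n)/f'(x_n)

Iteration 1:
  f(1.800000) = 0.387787
  f'(1.800000) = 1.555556
  x_1 = 1.800000 - 0.387787/1.555556 = 1.550709
Iteration 2:
  f(1.550709) = -0.010579
  f'(1.550709) = 1.644866
  x_2 = 1.550709 - (-0.010579)/1.644866 = 1.557140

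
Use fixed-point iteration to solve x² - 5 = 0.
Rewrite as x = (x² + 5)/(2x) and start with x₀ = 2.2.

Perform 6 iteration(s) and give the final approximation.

Equation: x² - 5 = 0
Fixed-point form: x = (x² + 5)/(2x)
x₀ = 2.2

x_1 = g(2.200000) = 2.236364
x_2 = g(2.236364) = 2.236068
x_3 = g(2.236068) = 2.236068
x_4 = g(2.236068) = 2.236068
x_5 = g(2.236068) = 2.236068
x_6 = g(2.236068) = 2.236068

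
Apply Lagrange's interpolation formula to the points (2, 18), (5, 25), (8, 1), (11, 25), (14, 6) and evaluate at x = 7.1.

Lagrange interpolation formula:
P(x) = Σ yᵢ × Lᵢ(x)
where Lᵢ(x) = Π_{j≠i} (x - xⱼ)/(xᵢ - xⱼ)

L_0(7.1) = (7.1 - 5)/(2 - 5) × (7.1 - 8)/(2 - 8) × (7.1 - 11)/(2 - 11) × (7.1 - 14)/(2 - 14) = -0.026163
L_1(7.1) = (7.1 - 2)/(5 - 2) × (7.1 - 8)/(5 - 8) × (7.1 - 11)/(5 - 11) × (7.1 - 14)/(5 - 14) = 0.254150
L_2(7.1) = (7.1 - 2)/(8 - 2) × (7.1 - 5)/(8 - 5) × (7.1 - 11)/(8 - 11) × (7.1 - 14)/(8 - 14) = 0.889525
L_3(7.1) = (7.1 - 2)/(11 - 2) × (7.1 - 5)/(11 - 5) × (7.1 - 8)/(11 - 8) × (7.1 - 14)/(11 - 14) = -0.136850
L_4(7.1) = (7.1 - 2)/(14 - 2) × (7.1 - 5)/(14 - 5) × (7.1 - 8)/(14 - 8) × (7.1 - 11)/(14 - 11) = 0.019338

P(7.1) = 18×L_0(7.1) + 25×L_1(7.1) + 1×L_2(7.1) + 25×L_3(7.1) + 6×L_4(7.1)
P(7.1) = 3.467125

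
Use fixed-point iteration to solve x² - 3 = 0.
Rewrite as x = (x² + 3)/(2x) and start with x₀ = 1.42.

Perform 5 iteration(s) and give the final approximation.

Equation: x² - 3 = 0
Fixed-point form: x = (x² + 3)/(2x)
x₀ = 1.42

x_1 = g(1.420000) = 1.766338
x_2 = g(1.766338) = 1.732384
x_3 = g(1.732384) = 1.732051
x_4 = g(1.732051) = 1.732051
x_5 = g(1.732051) = 1.732051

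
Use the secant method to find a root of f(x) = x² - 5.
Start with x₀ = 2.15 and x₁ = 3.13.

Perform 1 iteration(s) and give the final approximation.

f(x) = x² - 5
x₀ = 2.15, x₁ = 3.13

Secant formula: x_{n+1} = x_n - f(x_n)(x_n - x_{n-1})/(f(x_n) - f(x_{n-1}))

Iteration 1:
  f(2.150000) = -0.377500
  f(3.130000) = 4.796900
  x_2 = 3.130000 - 4.796900×(3.130000 - 2.150000)/(4.796900 - (-0.377500))
       = 2.221496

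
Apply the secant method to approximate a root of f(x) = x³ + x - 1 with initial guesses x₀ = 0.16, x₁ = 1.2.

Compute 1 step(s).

f(x) = x³ + x - 1
x₀ = 0.16, x₁ = 1.2

Secant formula: x_{n+1} = x_n - f(x_n)(x_n - x_{n-1})/(f(x_n) - f(x_{n-1}))

Iteration 1:
  f(0.160000) = -0.835904
  f(1.200000) = 1.928000
  x_2 = 1.200000 - 1.928000×(1.200000 - 0.160000)/(1.928000 - (-0.835904))
       = 0.474533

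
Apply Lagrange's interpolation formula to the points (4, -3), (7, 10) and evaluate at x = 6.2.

Lagrange interpolation formula:
P(x) = Σ yᵢ × Lᵢ(x)
where Lᵢ(x) = Π_{j≠i} (x - xⱼ)/(xᵢ - xⱼ)

L_0(6.2) = (6.2 - 7)/(4 - 7) = 0.266667
L_1(6.2) = (6.2 - 4)/(7 - 4) = 0.733333

P(6.2) = (-3)×L_0(6.2) + 10×L_1(6.2)
P(6.2) = 6.533333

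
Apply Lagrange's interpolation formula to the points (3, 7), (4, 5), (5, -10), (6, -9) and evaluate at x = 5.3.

Lagrange interpolation formula:
P(x) = Σ yᵢ × Lᵢ(x)
where Lᵢ(x) = Π_{j≠i} (x - xⱼ)/(xᵢ - xⱼ)

L_0(5.3) = (5.3 - 4)/(3 - 4) × (5.3 - 5)/(3 - 5) × (5.3 - 6)/(3 - 6) = 0.045500
L_1(5.3) = (5.3 - 3)/(4 - 3) × (5.3 - 5)/(4 - 5) × (5.3 - 6)/(4 - 6) = -0.241500
L_2(5.3) = (5.3 - 3)/(5 - 3) × (5.3 - 4)/(5 - 4) × (5.3 - 6)/(5 - 6) = 1.046500
L_3(5.3) = (5.3 - 3)/(6 - 3) × (5.3 - 4)/(6 - 4) × (5.3 - 5)/(6 - 5) = 0.149500

P(5.3) = 7×L_0(5.3) + 5×L_1(5.3) + (-10)×L_2(5.3) + (-9)×L_3(5.3)
P(5.3) = -12.699500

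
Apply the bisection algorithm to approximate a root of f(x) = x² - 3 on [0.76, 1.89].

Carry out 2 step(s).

f(x) = x² - 3
Initial interval: [0.76, 1.89]

Iteration 1:
  c_1 = (0.760000 + 1.890000)/2 = 1.325000
  f(c_1) = f(1.325000) = -1.244375
  f(a) × f(c) ≥ 0, new interval: [1.325000, 1.890000]
Iteration 2:
  c_2 = (1.325000 + 1.890000)/2 = 1.607500
  f(c_2) = f(1.607500) = -0.415944
  f(a) × f(c) ≥ 0, new interval: [1.607500, 1.890000]

After 2 iteration(s), the approximation is c_2 = 1.607500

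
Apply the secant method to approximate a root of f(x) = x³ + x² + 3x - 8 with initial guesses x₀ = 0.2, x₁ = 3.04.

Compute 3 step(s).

f(x) = x³ + x² + 3x - 8
x₀ = 0.2, x₁ = 3.04

Secant formula: x_{n+1} = x_n - f(x_n)(x_n - x_{n-1})/(f(x_n) - f(x_{n-1}))

Iteration 1:
  f(0.200000) = -7.352000
  f(3.040000) = 38.456064
  x_2 = 3.040000 - 38.456064×(3.040000 - 0.200000)/(38.456064 - (-7.352000))
       = 0.655808
Iteration 2:
  f(3.040000) = 38.456064
  f(0.655808) = -5.320440
  x_3 = 0.655808 - (-5.320440)×(0.655808 - 3.040000)/(-5.320440 - 38.456064)
       = 0.945574
Iteration 3:
  f(0.655808) = -5.320440
  f(0.945574) = -3.423720
  x_4 = 0.945574 - (-3.423720)×(0.945574 - 0.655808)/(-3.423720 - (-5.320440))
       = 1.468623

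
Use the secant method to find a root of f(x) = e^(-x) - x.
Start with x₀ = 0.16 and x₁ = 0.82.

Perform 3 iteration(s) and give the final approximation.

f(x) = e^(-x) - x
x₀ = 0.16, x₁ = 0.82

Secant formula: x_{n+1} = x_n - f(x_n)(x_n - x_{n-1})/(f(x_n) - f(x_{n-1}))

Iteration 1:
  f(0.160000) = 0.692144
  f(0.820000) = -0.379568
  x_2 = 0.820000 - (-0.379568)×(0.820000 - 0.160000)/(-0.379568 - 0.692144)
       = 0.586248
Iteration 2:
  f(0.820000) = -0.379568
  f(0.586248) = -0.029837
  x_3 = 0.586248 - (-0.029837)×(0.586248 - 0.820000)/(-0.029837 - (-0.379568))
       = 0.566306
Iteration 3:
  f(0.586248) = -0.029837
  f(0.566306) = 0.001313
  x_4 = 0.566306 - 0.001313×(0.566306 - 0.586248)/(0.001313 - (-0.029837))
       = 0.567146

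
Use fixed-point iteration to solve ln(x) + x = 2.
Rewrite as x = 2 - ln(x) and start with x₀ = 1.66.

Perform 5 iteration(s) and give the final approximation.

Equation: ln(x) + x = 2
Fixed-point form: x = 2 - ln(x)
x₀ = 1.66

x_1 = g(1.660000) = 1.493182
x_2 = g(1.493182) = 1.599090
x_3 = g(1.599090) = 1.530565
x_4 = g(1.530565) = 1.574363
x_5 = g(1.574363) = 1.546149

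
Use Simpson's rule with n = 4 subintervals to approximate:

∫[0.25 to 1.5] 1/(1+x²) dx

f(x) = 1/(1+x²)
a = 0.25, b = 1.5, n = 4
h = (b - a)/n = 0.312500

Simpson's rule: (h/3)[f(x₀) + 4f(x₁) + 2f(x₂) + ... + f(xₙ)]

x_0 = 0.2500, f(x_0) = 0.941176, coefficient = 1
x_1 = 0.5625, f(x_1) = 0.759644, coefficient = 4
x_2 = 0.8750, f(x_2) = 0.566372, coefficient = 2
x_3 = 1.1875, f(x_3) = 0.414911, coefficient = 4
x_4 = 1.5000, f(x_4) = 0.307692, coefficient = 1

I ≈ (0.312500/3) × 7.079831 = 0.737482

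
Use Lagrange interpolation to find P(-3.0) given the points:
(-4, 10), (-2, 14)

Lagrange interpolation formula:
P(x) = Σ yᵢ × Lᵢ(x)
where Lᵢ(x) = Π_{j≠i} (x - xⱼ)/(xᵢ - xⱼ)

L_0(-3.0) = (-3.0 - (-2))/(-4 - (-2)) = 0.500000
L_1(-3.0) = (-3.0 - (-4))/(-2 - (-4)) = 0.500000

P(-3.0) = 10×L_0(-3.0) + 14×L_1(-3.0)
P(-3.0) = 12.000000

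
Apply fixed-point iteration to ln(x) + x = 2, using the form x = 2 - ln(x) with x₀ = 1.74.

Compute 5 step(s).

Equation: ln(x) + x = 2
Fixed-point form: x = 2 - ln(x)
x₀ = 1.74

x_1 = g(1.740000) = 1.446115
x_2 = g(1.446115) = 1.631119
x_3 = g(1.631119) = 1.510733
x_4 = g(1.510733) = 1.587405
x_5 = g(1.587405) = 1.537900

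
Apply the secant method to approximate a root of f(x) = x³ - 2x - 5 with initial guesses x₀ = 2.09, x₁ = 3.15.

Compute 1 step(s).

f(x) = x³ - 2x - 5
x₀ = 2.09, x₁ = 3.15

Secant formula: x_{n+1} = x_n - f(x_n)(x_n - x_{n-1})/(f(x_n) - f(x_{n-1}))

Iteration 1:
  f(2.090000) = -0.050671
  f(3.150000) = 19.955875
  x_2 = 3.150000 - 19.955875×(3.150000 - 2.090000)/(19.955875 - (-0.050671))
       = 2.092685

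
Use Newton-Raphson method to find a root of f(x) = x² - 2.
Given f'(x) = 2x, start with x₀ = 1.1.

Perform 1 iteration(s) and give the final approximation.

f(x) = x² - 2
f'(x) = 2x
x₀ = 1.1

Newton-Raphson formula: x_{n+1} = x_n - f(x_n)/f'(x_n)

Iteration 1:
  f(1.100000) = -0.790000
  f'(1.100000) = 2.200000
  x_1 = 1.100000 - (-0.790000)/2.200000 = 1.459091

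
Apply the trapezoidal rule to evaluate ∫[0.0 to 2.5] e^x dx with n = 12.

f(x) = e^x
a = 0.0, b = 2.5, n = 12
h = (b - a)/n = 0.208333

Trapezoidal rule: (h/2)[f(x₀) + 2f(x₁) + 2f(x₂) + ... + f(xₙ)]

x_0 = 0.0000, f(x_0) = 1.000000, coefficient = 1
x_1 = 0.2083, f(x_1) = 1.231624, coefficient = 2
x_2 = 0.4167, f(x_2) = 1.516897, coefficient = 2
x_3 = 0.6250, f(x_3) = 1.868246, coefficient = 2
x_4 = 0.8333, f(x_4) = 2.300976, coefficient = 2
x_5 = 1.0417, f(x_5) = 2.833936, coefficient = 2
x_6 = 1.2500, f(x_6) = 3.490343, coefficient = 2
x_7 = 1.4583, f(x_7) = 4.298789, coefficient = 2
x_8 = 1.6667, f(x_8) = 5.294490, coefficient = 2
x_9 = 1.8750, f(x_9) = 6.520819, coefficient = 2
x_10 = 2.0833, f(x_10) = 8.031195, coefficient = 2
x_11 = 2.2917, f(x_11) = 9.891410, coefficient = 2
x_12 = 2.5000, f(x_12) = 12.182494, coefficient = 1

I ≈ (0.208333/2) × 107.739942 = 11.222911
Exact value: 11.182494
Error: 0.040417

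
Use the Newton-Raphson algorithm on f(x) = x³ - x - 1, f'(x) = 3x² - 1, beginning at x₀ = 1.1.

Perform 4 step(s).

f(x) = x³ - x - 1
f'(x) = 3x² - 1
x₀ = 1.1

Newton-Raphson formula: x_{n+1} = x_n - f(x_n)/f'(x_n)

Iteration 1:
  f(1.100000) = -0.769000
  f'(1.100000) = 2.630000
  x_1 = 1.100000 - (-0.769000)/2.630000 = 1.392395
Iteration 2:
  f(1.392395) = 0.307132
  f'(1.392395) = 4.816295
  x_2 = 1.392395 - 0.307132/4.816295 = 1.328626
Iteration 3:
  f(1.328626) = 0.016727
  f'(1.328626) = 4.295742
  x_3 = 1.328626 - 0.016727/4.295742 = 1.324732
Iteration 4:
  f(1.324732) = 0.000060
  f'(1.324732) = 4.264746
  x_4 = 1.324732 - 0.000060/4.264746 = 1.324718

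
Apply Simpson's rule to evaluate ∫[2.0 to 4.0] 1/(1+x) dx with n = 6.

f(x) = 1/(1+x)
a = 2.0, b = 4.0, n = 6
h = (b - a)/n = 0.333333

Simpson's rule: (h/3)[f(x₀) + 4f(x₁) + 2f(x₂) + ... + f(xₙ)]

x_0 = 2.0000, f(x_0) = 0.333333, coefficient = 1
x_1 = 2.3333, f(x_1) = 0.300000, coefficient = 4
x_2 = 2.6667, f(x_2) = 0.272727, coefficient = 2
x_3 = 3.0000, f(x_3) = 0.250000, coefficient = 4
x_4 = 3.3333, f(x_4) = 0.230769, coefficient = 2
x_5 = 3.6667, f(x_5) = 0.214286, coefficient = 4
x_6 = 4.0000, f(x_6) = 0.200000, coefficient = 1

I ≈ (0.333333/3) × 4.597469 = 0.510830
Exact value: 0.510826
Error: 0.000004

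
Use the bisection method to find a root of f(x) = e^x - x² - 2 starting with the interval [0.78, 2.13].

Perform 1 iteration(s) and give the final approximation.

f(x) = e^x - x² - 2
Initial interval: [0.78, 2.13]

Iteration 1:
  c_1 = (0.780000 + 2.130000)/2 = 1.455000
  f(c_1) = f(1.455000) = 0.167458
  f(a) × f(c) < 0, new interval: [0.780000, 1.455000]

After 1 iteration(s), the approximation is c_1 = 1.455000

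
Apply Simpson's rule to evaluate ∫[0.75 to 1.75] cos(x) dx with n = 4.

f(x) = cos(x)
a = 0.75, b = 1.75, n = 4
h = (b - a)/n = 0.250000

Simpson's rule: (h/3)[f(x₀) + 4f(x₁) + 2f(x₂) + ... + f(xₙ)]

x_0 = 0.7500, f(x_0) = 0.731689, coefficient = 1
x_1 = 1.0000, f(x_1) = 0.540302, coefficient = 4
x_2 = 1.2500, f(x_2) = 0.315322, coefficient = 2
x_3 = 1.5000, f(x_3) = 0.070737, coefficient = 4
x_4 = 1.7500, f(x_4) = -0.178246, coefficient = 1

I ≈ (0.250000/3) × 3.628246 = 0.302354
Exact value: 0.302347
Error: 0.000007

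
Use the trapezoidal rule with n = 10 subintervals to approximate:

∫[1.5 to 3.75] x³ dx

f(x) = x³
a = 1.5, b = 3.75, n = 10
h = (b - a)/n = 0.225000

Trapezoidal rule: (h/2)[f(x₀) + 2f(x₁) + 2f(x₂) + ... + f(xₙ)]

x_0 = 1.5000, f(x_0) = 3.375000, coefficient = 1
x_1 = 1.7250, f(x_1) = 5.132953, coefficient = 2
x_2 = 1.9500, f(x_2) = 7.414875, coefficient = 2
x_3 = 2.1750, f(x_3) = 10.289109, coefficient = 2
x_4 = 2.4000, f(x_4) = 13.824000, coefficient = 2
x_5 = 2.6250, f(x_5) = 18.087891, coefficient = 2
x_6 = 2.8500, f(x_6) = 23.149125, coefficient = 2
x_7 = 3.0750, f(x_7) = 29.076047, coefficient = 2
x_8 = 3.3000, f(x_8) = 35.937000, coefficient = 2
x_9 = 3.5250, f(x_9) = 43.800328, coefficient = 2
x_10 = 3.7500, f(x_10) = 52.734375, coefficient = 1

I ≈ (0.225000/2) × 429.532031 = 48.322354
Exact value: 48.172852
Error: 0.149502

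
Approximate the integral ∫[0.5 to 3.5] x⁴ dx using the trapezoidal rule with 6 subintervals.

f(x) = x⁴
a = 0.5, b = 3.5, n = 6
h = (b - a)/n = 0.500000

Trapezoidal rule: (h/2)[f(x₀) + 2f(x₁) + 2f(x₂) + ... + f(xₙ)]

x_0 = 0.5000, f(x_0) = 0.062500, coefficient = 1
x_1 = 1.0000, f(x_1) = 1.000000, coefficient = 2
x_2 = 1.5000, f(x_2) = 5.062500, coefficient = 2
x_3 = 2.0000, f(x_3) = 16.000000, coefficient = 2
x_4 = 2.5000, f(x_4) = 39.062500, coefficient = 2
x_5 = 3.0000, f(x_5) = 81.000000, coefficient = 2
x_6 = 3.5000, f(x_6) = 150.062500, coefficient = 1

I ≈ (0.500000/2) × 434.375000 = 108.593750
Exact value: 105.037500
Error: 3.556250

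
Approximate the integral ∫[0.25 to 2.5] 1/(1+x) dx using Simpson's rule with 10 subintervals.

f(x) = 1/(1+x)
a = 0.25, b = 2.5, n = 10
h = (b - a)/n = 0.225000

Simpson's rule: (h/3)[f(x₀) + 4f(x₁) + 2f(x₂) + ... + f(xₙ)]

x_0 = 0.2500, f(x_0) = 0.800000, coefficient = 1
x_1 = 0.4750, f(x_1) = 0.677966, coefficient = 4
x_2 = 0.7000, f(x_2) = 0.588235, coefficient = 2
x_3 = 0.9250, f(x_3) = 0.519481, coefficient = 4
x_4 = 1.1500, f(x_4) = 0.465116, coefficient = 2
x_5 = 1.3750, f(x_5) = 0.421053, coefficient = 4
x_6 = 1.6000, f(x_6) = 0.384615, coefficient = 2
x_7 = 1.8250, f(x_7) = 0.353982, coefficient = 4
x_8 = 2.0500, f(x_8) = 0.327869, coefficient = 2
x_9 = 2.2750, f(x_9) = 0.305344, coefficient = 4
x_10 = 2.5000, f(x_10) = 0.285714, coefficient = 1

I ≈ (0.225000/3) × 13.728686 = 1.029651
Exact value: 1.029619
Error: 0.000032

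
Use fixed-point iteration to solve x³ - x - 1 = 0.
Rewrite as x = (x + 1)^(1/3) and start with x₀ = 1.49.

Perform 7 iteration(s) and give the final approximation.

Equation: x³ - x - 1 = 0
Fixed-point form: x = (x + 1)^(1/3)
x₀ = 1.49

x_1 = g(1.490000) = 1.355397
x_2 = g(1.355397) = 1.330520
x_3 = g(1.330520) = 1.325819
x_4 = g(1.325819) = 1.324927
x_5 = g(1.324927) = 1.324758
x_6 = g(1.324758) = 1.324726
x_7 = g(1.324726) = 1.324719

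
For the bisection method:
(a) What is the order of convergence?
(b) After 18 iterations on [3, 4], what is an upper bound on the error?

(a) Bisection has linear (order 1) convergence; the error is halved each step.

(b) Error bound = (b-a)/2^n = (4 - 3)/2^{18}
    = 1/2^{18}

(a) 1 (linear); (b) error ≤ 3.81e-06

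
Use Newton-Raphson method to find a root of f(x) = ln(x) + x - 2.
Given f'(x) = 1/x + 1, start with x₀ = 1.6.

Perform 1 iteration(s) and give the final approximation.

f(x) = ln(x) + x - 2
f'(x) = 1/x + 1
x₀ = 1.6

Newton-Raphson formula: x_{n+1} = x_n - f(x_n)/f'(x_n)

Iteration 1:
  f(1.600000) = 0.070004
  f'(1.600000) = 1.625000
  x_1 = 1.600000 - 0.070004/1.625000 = 1.556921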